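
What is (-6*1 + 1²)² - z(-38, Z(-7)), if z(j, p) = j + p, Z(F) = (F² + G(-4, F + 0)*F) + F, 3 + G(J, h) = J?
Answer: -28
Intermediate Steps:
G(J, h) = -3 + J
Z(F) = F² - 6*F (Z(F) = (F² + (-3 - 4)*F) + F = (F² - 7*F) + F = F² - 6*F)
(-6*1 + 1²)² - z(-38, Z(-7)) = (-6*1 + 1²)² - (-38 - 7*(-6 - 7)) = (-6 + 1)² - (-38 - 7*(-13)) = (-5)² - (-38 + 91) = 25 - 1*53 = 25 - 53 = -28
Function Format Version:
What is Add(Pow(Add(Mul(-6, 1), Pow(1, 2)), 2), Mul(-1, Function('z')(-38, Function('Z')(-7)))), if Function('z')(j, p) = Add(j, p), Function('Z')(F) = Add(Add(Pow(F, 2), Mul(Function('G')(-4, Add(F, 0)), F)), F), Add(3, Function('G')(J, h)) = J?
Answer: -28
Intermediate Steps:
Function('G')(J, h) = Add(-3, J)
Function('Z')(F) = Add(Pow(F, 2), Mul(-6, F)) (Function('Z')(F) = Add(Add(Pow(F, 2), Mul(Add(-3, -4), F)), F) = Add(Add(Pow(F, 2), Mul(-7, F)), F) = Add(Pow(F, 2), Mul(-6, F)))
Add(Pow(Add(Mul(-6, 1), Pow(1, 2)), 2), Mul(-1, Function('z')(-38, Function('Z')(-7)))) = Add(Pow(Add(Mul(-6, 1), Pow(1, 2)), 2), Mul(-1, Add(-38, Mul(-7, Add(-6, -7))))) = Add(Pow(Add(-6, 1), 2), Mul(-1, Add(-38, Mul(-7, -13)))) = Add(Pow(-5, 2), Mul(-1, Add(-38, 91))) = Add(25, Mul(-1, 53)) = Add(25, -53) = -28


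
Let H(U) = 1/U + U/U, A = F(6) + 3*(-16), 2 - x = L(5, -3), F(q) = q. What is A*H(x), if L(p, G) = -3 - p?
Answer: -231/5 ≈ -46.200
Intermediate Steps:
x = 10 (x = 2 - (-3 - 1*5) = 2 - (-3 - 5) = 2 - 1*(-8) = 2 + 8 = 10)
A = -42 (A = 6 + 3*(-16) = 6 - 48 = -42)
H(U) = 1 + 1/U (H(U) = 1/U + 1 = 1 + 1/U)
A*H(x) = -42*(1 + 10)/10 = -21*11/5 = -42*11/10 = -231/5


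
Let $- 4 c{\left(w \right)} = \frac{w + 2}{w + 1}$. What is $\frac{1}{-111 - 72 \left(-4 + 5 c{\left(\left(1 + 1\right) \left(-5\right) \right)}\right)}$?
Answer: $\frac{1}{257} \approx 0.0038911$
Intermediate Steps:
$c{\left(w \right)} = - \frac{2 + w}{4 \left(1 + w\right)}$ ($c{\left(w \right)} = - \frac{\left(w + 2\right) \frac{1}{w + 1}}{4} = - \frac{\left(2 + w\right) \frac{1}{1 + w}}{4} = - \frac{\frac{1}{1 + w} \left(2 + w\right)}{4} = - \frac{2 + w}{4 \left(1 + w\right)}$)
$\frac{1}{-111 - 72 \left(-4 + 5 c{\left(\left(1 + 1\right) \left(-5\right) \right)}\right)} = \frac{1}{-111 - 72 \left(-4 + 5 \frac{-2 - \left(1 + 1\right) \left(-5\right)}{4 \left(1 + \left(1 + 1\right) \left(-5\right)\right)}\right)} = \frac{1}{-111 - 72 \left(-4 + 5 \frac{-2 - 2 \left(-5\right)}{4 \left(1 + 2 \left(-5\right)\right)}\right)} = \frac{1}{-111 - 72 \left(-4 + 5 \frac{-2 - -10}{4 \left(1 - 10\right)}\right)} = \frac{1}{-111 - 72 \left(-4 + 5 \frac{-2 + 10}{4 \left(-9\right)}\right)} = \frac{1}{-111 - 72 \left(-4 + 5 \cdot \frac{1}{4} \left(- \frac{1}{9}\right) 8\right)} = \frac{1}{-111 - 72 \left(-4 + 5 \left(- \frac{2}{9}\right)\right)} = \frac{1}{-111 - 72 \left(-4 - \frac{10}{9}\right)} = \frac{1}{-111 - -368} = \frac{1}{-111 + 368} = \frac{1}{257}$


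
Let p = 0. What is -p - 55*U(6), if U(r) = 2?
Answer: -110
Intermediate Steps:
-p - 55*U(6) = -1*0 - 55*2 = 0 - 110 = -110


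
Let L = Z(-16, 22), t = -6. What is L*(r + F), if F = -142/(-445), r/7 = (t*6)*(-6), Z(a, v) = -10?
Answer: -1345964/89 ≈ -15123.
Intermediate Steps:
L = -10
r = 1512 (r = 7*(-6*6*(-6)) = 7*(-36*(-6)) = 7*216 = 1512)
F = 142/445 (F = -142*(-1/445) = 142/445 ≈ 0.31910)
L*(r + F) = -10*(1512 + 142/445) = -10*672982/445 = -1345964/89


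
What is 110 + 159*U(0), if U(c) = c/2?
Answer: 110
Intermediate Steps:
U(c) = c/2 (U(c) = c*(½) = c/2)
110 + 159*U(0) = 110 + 159*((½)*0) = 110 + 159*0 = 110 + 0 = 110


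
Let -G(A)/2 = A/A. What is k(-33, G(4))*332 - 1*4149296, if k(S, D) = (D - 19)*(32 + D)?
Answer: -4358456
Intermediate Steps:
G(A) = -2 (G(A) = -2*A/A = -2*1 = -2)
k(S, D) = (-19 + D)*(32 + D)
k(-33, G(4))*332 - 1*4149296 = (-608 + (-2)**2 + 13*(-2))*332 - 1*4149296 = (-608 + 4 - 26)*332 - 4149296 = -630*332 - 4149296 = -209160 - 4149296 = -4358456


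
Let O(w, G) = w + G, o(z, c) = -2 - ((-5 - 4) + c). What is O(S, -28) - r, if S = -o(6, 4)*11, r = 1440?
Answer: -1501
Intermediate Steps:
o(z, c) = 7 - c (o(z, c) = -2 - (-9 + c) = -2 + (9 - c) = 7 - c)
S = -33 (S = -(7 - 1*4)*11 = -(7 - 4)*11 = -1*3*11 = -3*11 = -33)
O(w, G) = G + w
O(S, -28) - r = (-28 - 33) - 1*1440 = -61 - 1440 = -1501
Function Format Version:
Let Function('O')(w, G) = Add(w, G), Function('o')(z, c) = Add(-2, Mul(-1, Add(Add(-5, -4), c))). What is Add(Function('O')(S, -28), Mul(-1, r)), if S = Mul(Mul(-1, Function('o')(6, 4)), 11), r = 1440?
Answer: -1501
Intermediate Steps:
Function('o')(z, c) = Add(7, Mul(-1, c)) (Function('o')(z, c) = Add(-2, Mul(-1, Add(-9, c))) = Add(-2, Add(9, Mul(-1, c))) = Add(7, Mul(-1, c)))
S = -33 (S = Mul(Mul(-1, Add(7, Mul(-1, 4))), 11) = Mul(Mul(-1, Add(7, -4)), 11) = Mul(Mul(-1, 3), 11) = Mul(-3, 11) = -33)
Function('O')(w, G) = Add(G, w)
Add(Function('O')(S, -28), Mul(-1, r)) = Add(Add(-28, -33), Mul(-1, 1440)) = Add(-61, -1440) = -1501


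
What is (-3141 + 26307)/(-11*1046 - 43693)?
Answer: -23166/55199 ≈ -0.41968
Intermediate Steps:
(-3141 + 26307)/(-11*1046 - 43693) = 23166/(-11506 - 43693) = 23166/(-55199) = 23166*(-1/55199) = -23166/55199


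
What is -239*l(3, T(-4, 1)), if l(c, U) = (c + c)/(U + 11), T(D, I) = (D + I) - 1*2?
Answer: -239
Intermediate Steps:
T(D, I) = -2 + D + I (T(D, I) = (D + I) - 2 = -2 + D + I)
l(c, U) = 2*c/(11 + U) (l(c, U) = (2*c)/(11 + U) = 2*c/(11 + U))
-239*l(3, T(-4, 1)) = -478*3/(11 + (-2 - 4 + 1)) = -478*3/(11 - 5) = -478*3/6 = -239*1 = -239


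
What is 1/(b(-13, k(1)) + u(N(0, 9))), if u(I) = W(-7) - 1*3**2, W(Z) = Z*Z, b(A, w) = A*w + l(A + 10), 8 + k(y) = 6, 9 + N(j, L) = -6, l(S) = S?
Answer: 1/63 ≈ 0.015873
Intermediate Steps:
N(j, L) = -15 (N(j, L) = -9 - 6 = -15)
k(y) = -2 (k(y) = -8 + 6 = -2)
b(A, w) = 10 + A + A*w (b(A, w) = A*w + (A + 10) = A*w + (10 + A) = 10 + A + A*w)
W(Z) = Z**2
u(I) = 40 (u(I) = (-7)**2 - 1*3**2 = 49 - 1*9 = 49 - 9 = 40)
1/(b(-13, k(1)) + u(N(0, 9))) = 1/((10 - 13 - 13*(-2)) + 40) = 1/((10 - 13 + 26) + 40) = 1/(23 + 40) = 1/63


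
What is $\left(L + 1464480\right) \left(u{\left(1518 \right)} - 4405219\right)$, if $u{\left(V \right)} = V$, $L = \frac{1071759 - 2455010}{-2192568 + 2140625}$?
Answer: $- \frac{334993357002464591}{51943} \approx -6.4492 \cdot 10^{12}$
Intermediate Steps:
$L = \frac{1383251}{51943}$ ($L = - \frac{1383251}{-51943} = \left(-1383251\right) \left(- \frac{1}{51943}\right) = \frac{1383251}{51943} \approx 26.63$)
$\left(L + 1464480\right) \left(u{\left(1518 \right)} - 4405219\right) = \left(\frac{1383251}{51943} + 1464480\right) \left(1518 - 4405219\right) = \frac{76070867891}{51943} \left(-4403701\right) = - \frac{334993357002464591}{51943}$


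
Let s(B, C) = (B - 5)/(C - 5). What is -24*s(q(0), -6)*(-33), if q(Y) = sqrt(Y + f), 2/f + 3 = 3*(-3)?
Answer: 360 - 12*I*sqrt(6) ≈ 360.0 - 29.394*I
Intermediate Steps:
f = -1/6 (f = 2/(-3 + 3*(-3)) = 2/(-3 - 9) = 2/(-12) = 2*(-1/12) = -1/6 ≈ -0.16667)
q(Y) = sqrt(-1/6 + Y) (q(Y) = sqrt(Y - 1/6) = sqrt(-1/6 + Y))
s(B, C) = (-5 + B)/(-5 + C)
-24*s(q(0), -6)*(-33) = -24*(-5 + sqrt(-6 + 36*0)/6)/(-5 - 6)*(-33) = -24*(-5 + sqrt(-6 + 0)/6)/(-11)*(-33) = -(-24)*(-5 + sqrt(-6)/6)/11*(-33) = -(-24)*(-5 + (I*sqrt(6))/6)/11*(-33) = -(-24)*(-5 + I*sqrt(6)/6)/11*(-33) = -24*(5/11 - I*sqrt(6)/66)*(-33) = (-120/11 + 4*I*sqrt(6)/11)*(-33) = 360 - 12*I*sqrt(6)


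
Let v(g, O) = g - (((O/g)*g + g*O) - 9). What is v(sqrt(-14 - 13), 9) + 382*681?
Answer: 260142 - 24*I*sqrt(3) ≈ 2.6014e+5 - 41.569*I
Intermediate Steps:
v(g, O) = 9 + g - O - O*g (v(g, O) = g - ((O + O*g) - 9) = g - (-9 + O + O*g) = g + (9 - O - O*g) = 9 + g - O - O*g)
v(sqrt(-14 - 13), 9) + 382*681 = (9 + sqrt(-14 - 13) - 1*9 - 1*9*sqrt(-14 - 13)) + 382*681 = (9 + sqrt(-27) - 9 - 1*9*sqrt(-27)) + 260142 = (9 + 3*I*sqrt(3) - 9 - 1*9*3*I*sqrt(3)) + 260142 = (9 + 3*I*sqrt(3) - 9 - 27*I*sqrt(3)) + 260142 = -24*I*sqrt(3) + 260142 = 260142 - 24*I*sqrt(3)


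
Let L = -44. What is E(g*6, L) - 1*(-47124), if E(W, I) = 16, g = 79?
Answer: 47140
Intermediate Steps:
E(g*6, L) - 1*(-47124) = 16 - 1*(-47124) = 16 + 47124 = 47140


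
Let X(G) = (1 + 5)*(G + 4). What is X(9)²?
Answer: 6084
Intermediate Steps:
X(G) = 24 + 6*G (X(G) = 6*(4 + G) = 24 + 6*G)
X(9)² = (24 + 6*9)² = (24 + 54)² = 78² = 6084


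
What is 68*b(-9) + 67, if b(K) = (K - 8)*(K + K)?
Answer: 20875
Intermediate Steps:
b(K) = 2*K*(-8 + K) (b(K) = (-8 + K)*(2*K) = 2*K*(-8 + K))
68*b(-9) + 67 = 68*(2*(-9)*(-8 - 9)) + 67 = 68*(2*(-9)*(-17)) + 67 = 68*306 + 67 = 20808 + 67 = 20875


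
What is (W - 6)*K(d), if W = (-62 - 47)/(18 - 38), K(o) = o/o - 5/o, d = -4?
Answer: -99/80 ≈ -1.2375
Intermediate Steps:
K(o) = 1 - 5/o
W = 109/20 (W = -109/(-20) = -109*(-1/20) = 109/20 ≈ 5.4500)
(W - 6)*K(d) = (109/20 - 6)*((-5 - 4)/(-4)) = -(-11)*(-9)/80 = -11/20*9/4 = -99/80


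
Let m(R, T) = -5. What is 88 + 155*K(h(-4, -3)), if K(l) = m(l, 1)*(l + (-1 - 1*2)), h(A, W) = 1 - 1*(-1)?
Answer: 863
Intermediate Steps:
h(A, W) = 2 (h(A, W) = 1 + 1 = 2)
K(l) = 15 - 5*l (K(l) = -5*(l + (-1 - 1*2)) = -5*(l + (-1 - 2)) = -5*(l - 3) = -5*(-3 + l) = 15 - 5*l)
88 + 155*K(h(-4, -3)) = 88 + 155*(15 - 5*2) = 88 + 155*(15 - 10) = 88 + 155*5 = 88 + 775 = 863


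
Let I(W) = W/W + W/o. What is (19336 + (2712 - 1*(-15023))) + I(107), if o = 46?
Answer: 1705419/46 ≈ 37074.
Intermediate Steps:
I(W) = 1 + W/46 (I(W) = W/W + W/46 = 1 + W*(1/46) = 1 + W/46)
(19336 + (2712 - 1*(-15023))) + I(107) = (19336 + (2712 - 1*(-15023))) + (1 + (1/46)*107) = (19336 + (2712 + 15023)) + (1 + 107/46) = (19336 + 17735) + 153/46 = 37071 + 153/46 = 1705419/46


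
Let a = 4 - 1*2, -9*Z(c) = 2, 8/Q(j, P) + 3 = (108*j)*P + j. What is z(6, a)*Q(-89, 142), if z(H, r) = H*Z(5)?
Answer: 8/1023747 ≈ 7.8144e-6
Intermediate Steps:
Q(j, P) = 8/(-3 + j + 108*P*j) (Q(j, P) = 8/(-3 + ((108*j)*P + j)) = 8/(-3 + (108*P*j + j)) = 8/(-3 + (j + 108*P*j)) = 8/(-3 + j + 108*P*j))
Z(c) = -2/9 (Z(c) = -⅑*2 = -2/9)
a = 2 (a = 4 - 2 = 2)
z(H, r) = -2*H/9 (z(H, r) = H*(-2/9) = -2*H/9)
z(6, a)*Q(-89, 142) = (-2/9*6)*(8/(-3 - 89 + 108*142*(-89))) = -32/(3*(-3 - 89 - 1364904)) = -32/(3*(-1364996)) = -32*(-1)/(3*1364996) = -4/3*(-2/341249) = 8/1023747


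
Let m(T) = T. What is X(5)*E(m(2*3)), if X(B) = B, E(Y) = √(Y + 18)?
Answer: 10*√6 ≈ 24.495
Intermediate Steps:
E(Y) = √(18 + Y)
X(5)*E(m(2*3)) = 5*√(18 + 2*3) = 5*√(18 + 6) = 5*√24 = 5*(2*√6) = 10*√6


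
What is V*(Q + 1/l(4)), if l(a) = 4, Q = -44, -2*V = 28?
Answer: 1225/2 ≈ 612.50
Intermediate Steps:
V = -14 (V = -½*28 = -14)
V*(Q + 1/l(4)) = -14*(-44 + 1/4) = -14*(-44 + ¼) = -14*(-175/4) = 1225/2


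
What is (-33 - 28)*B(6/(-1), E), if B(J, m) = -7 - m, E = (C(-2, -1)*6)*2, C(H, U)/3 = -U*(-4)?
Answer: -8357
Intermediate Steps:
C(H, U) = 12*U (C(H, U) = 3*(-U*(-4)) = 3*(4*U) = 12*U)
E = -144 (E = ((12*(-1))*6)*2 = -12*6*2 = -72*2 = -144)
(-33 - 28)*B(6/(-1), E) = (-33 - 28)*(-7 - 1*(-144)) = -61*(-7 + 144) = -61*137 = -8357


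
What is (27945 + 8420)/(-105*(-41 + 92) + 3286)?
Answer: -36365/2069 ≈ -17.576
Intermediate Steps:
(27945 + 8420)/(-105*(-41 + 92) + 3286) = 36365/(-105*51 + 3286) = 36365/(-5355 + 3286) = 36365/(-2069) = 36365*(-1/2069) = -36365/2069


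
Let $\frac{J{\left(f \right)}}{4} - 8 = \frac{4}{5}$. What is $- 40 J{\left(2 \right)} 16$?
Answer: $-22528$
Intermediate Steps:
$J{\left(f \right)} = \frac{176}{5}$ ($J{\left(f \right)} = 32 + 4 \cdot \frac{4}{5} = 32 + \frac{16}{5} = \frac{176}{5}$)
$- 40 J{\left(2 \right)} 16 = \left(-40\right) \frac{176}{5} \cdot 16 = \left(-1408\right) 16 = -22528$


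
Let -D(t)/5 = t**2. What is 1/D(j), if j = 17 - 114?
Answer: -1/47045 ≈ -2.1256e-5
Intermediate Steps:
j = -97
D(t) = -5*t**2
1/D(j) = 1/(-5*(-97)**2) = 1/(-5*9409) = 1/(-47045) = -1/47045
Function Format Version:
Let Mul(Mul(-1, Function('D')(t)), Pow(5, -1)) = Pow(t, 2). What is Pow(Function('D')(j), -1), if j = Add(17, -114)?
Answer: Rational(-1, 47045) ≈ -2.1256e-5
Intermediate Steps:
j = -97
Function('D')(t) = Mul(-5, Pow(t, 2))
Pow(Function('D')(j), -1) = Pow(Mul(-5, Pow(-97, 2)), -1) = Pow(Mul(-5, 9409), -1) = Pow(-47045, -1) = Rational(-1, 47045)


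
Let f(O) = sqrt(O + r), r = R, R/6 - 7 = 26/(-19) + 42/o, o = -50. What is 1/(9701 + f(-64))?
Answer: 4607975/44701982219 - 10*I*sqrt(79534)/44701982219 ≈ 0.00010308 - 6.3088e-8*I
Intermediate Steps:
R = 13656/475 (R = 42 + 6*(26/(-19) + 42/(-50)) = 42 + 6*(26*(-1/19) + 42*(-1/50)) = 42 + 6*(-26/19 - 21/25) = 42 + 6*(-1049/475) = 42 - 6294/475 = 13656/475 ≈ 28.749)
r = 13656/475 ≈ 28.749
f(O) = sqrt(13656/475 + O) (f(O) = sqrt(O + 13656/475) = sqrt(13656/475 + O))
1/(9701 + f(-64)) = 1/(9701 + sqrt(259464 + 9025*(-64))/95) = 1/(9701 + sqrt(259464 - 577600)/95) = 1/(9701 + sqrt(-318136)/95) = 1/(9701 + (2*I*sqrt(79534))/95) = 1/(9701 + 2*I*sqrt(79534)/95)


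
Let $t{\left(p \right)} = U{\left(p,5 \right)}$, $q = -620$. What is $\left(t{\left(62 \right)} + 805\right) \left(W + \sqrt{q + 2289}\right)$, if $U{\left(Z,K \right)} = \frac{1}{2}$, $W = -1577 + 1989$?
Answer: $331866 + \frac{1611 \sqrt{1669}}{2} \approx 3.6477 \cdot 10^{5}$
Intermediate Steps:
$W = 412$
$U{\left(Z,K \right)} = \frac{1}{2}$
$t{\left(p \right)} = \frac{1}{2}$
$\left(t{\left(62 \right)} + 805\right) \left(W + \sqrt{q + 2289}\right) = \left(\frac{1}{2} + 805\right) \left(412 + \sqrt{-620 + 2289}\right) = \frac{1611 \left(412 + \sqrt{1669}\right)}{2} = 331866 + \frac{1611 \sqrt{1669}}{2}$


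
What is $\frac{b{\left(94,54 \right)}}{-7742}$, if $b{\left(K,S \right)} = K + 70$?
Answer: $- \frac{82}{3871} \approx -0.021183$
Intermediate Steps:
$b{\left(K,S \right)} = 70 + K$
$\frac{b{\left(94,54 \right)}}{-7742} = \frac{70 + 94}{-7742} = 164 \left(- \frac{1}{7742}\right) = - \frac{82}{3871}$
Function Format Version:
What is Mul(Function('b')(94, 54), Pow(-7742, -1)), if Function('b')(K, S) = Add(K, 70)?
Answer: Rational(-82, 3871) ≈ -0.021183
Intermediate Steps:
Function('b')(K, S) = Add(70, K)
Mul(Function('b')(94, 54), Pow(-7742, -1)) = Mul(Add(70, 94), Pow(-7742, -1)) = Mul(164, Rational(-1, 7742)) = Rational(-82, 3871)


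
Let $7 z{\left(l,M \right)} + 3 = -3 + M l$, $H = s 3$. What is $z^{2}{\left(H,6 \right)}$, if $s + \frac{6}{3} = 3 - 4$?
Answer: $\frac{3600}{49} \approx 73.469$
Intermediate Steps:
$s = -3$ ($s = -2 + \left(3 - 4\right) = -2 - 1 = -3$)
$H = -9$ ($H = \left(-3\right) 3 = -9$)
$z{\left(l,M \right)} = - \frac{6}{7} + \frac{M l}{7}$ ($z{\left(l,M \right)} = - \frac{3}{7} + \frac{-3 + M l}{7} = - \frac{3}{7} + \left(- \frac{3}{7} + \frac{M l}{7}\right) = - \frac{6}{7} + \frac{M l}{7}$)
$z^{2}{\left(H,6 \right)} = \left(- \frac{6}{7} + \frac{1}{7} \cdot 6 \left(-9\right)\right)^{2} = \left(- \frac{6}{7} - \frac{54}{7}\right)^{2} = \left(- \frac{60}{7}\right)^{2} = \frac{3600}{49}$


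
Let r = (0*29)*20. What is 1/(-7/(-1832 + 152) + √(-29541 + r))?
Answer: 240/1701561601 - 57600*I*√29541/1701561601 ≈ 1.4105e-7 - 0.0058182*I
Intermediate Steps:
r = 0 (r = 0*20 = 0)
1/(-7/(-1832 + 152) + √(-29541 + r)) = 1/(-7/(-1832 + 152) + √(-29541 + 0)) = 1/(-7/(-1680) + √(-29541)) = 1/(-1/1680*(-7) + I*√29541) = 1/(1/240 + I*√29541)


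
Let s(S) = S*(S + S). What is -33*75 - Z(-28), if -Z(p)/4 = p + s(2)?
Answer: -2555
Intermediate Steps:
s(S) = 2*S² (s(S) = S*(2*S) = 2*S²)
Z(p) = -32 - 4*p (Z(p) = -4*(p + 2*2²) = -4*(p + 2*4) = -4*(p + 8) = -4*(8 + p) = -32 - 4*p)
-33*75 - Z(-28) = -33*75 - (-32 - 4*(-28)) = -2475 - (-32 + 112) = -2475 - 1*80 = -2475 - 80 = -2555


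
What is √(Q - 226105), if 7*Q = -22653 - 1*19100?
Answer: 2*I*√2842854/7 ≈ 481.74*I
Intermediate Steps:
Q = -41753/7 (Q = (-22653 - 1*19100)/7 = (-22653 - 19100)/7 = (⅐)*(-41753) = -41753/7 ≈ -5964.7)
√(Q - 226105) = √(-41753/7 - 226105) = √(-1624488/7) = 2*I*√2842854/7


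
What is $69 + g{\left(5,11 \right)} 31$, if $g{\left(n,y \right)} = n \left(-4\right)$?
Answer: $-551$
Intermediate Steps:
$g{\left(n,y \right)} = - 4 n$
$69 + g{\left(5,11 \right)} 31 = 69 + \left(-4\right) 5 \cdot 31 = 69 - 620 = -551$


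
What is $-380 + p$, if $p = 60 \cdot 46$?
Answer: $2380$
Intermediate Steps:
$p = 2760$
$-380 + p = -380 + 2760 = 2380$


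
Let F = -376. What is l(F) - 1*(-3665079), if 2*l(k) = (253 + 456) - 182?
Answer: 7330685/2 ≈ 3.6653e+6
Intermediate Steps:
l(k) = 527/2 (l(k) = ((253 + 456) - 182)/2 = (709 - 182)/2 = (½)*527 = 527/2)
l(F) - 1*(-3665079) = 527/2 - 1*(-3665079) = 527/2 + 3665079 = 7330685/2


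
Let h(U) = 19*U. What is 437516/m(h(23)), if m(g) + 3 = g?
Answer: 218758/217 ≈ 1008.1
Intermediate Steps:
m(g) = -3 + g
437516/m(h(23)) = 437516/(-3 + 19*23) = 437516/(-3 + 437) = 437516/434 = 437516*(1/434) = 218758/217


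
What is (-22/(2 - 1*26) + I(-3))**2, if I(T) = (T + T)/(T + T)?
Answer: 529/144 ≈ 3.6736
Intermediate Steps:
I(T) = 1 (I(T) = (2*T)/((2*T)) = (2*T)*(1/(2*T)) = 1)
(-22/(2 - 1*26) + I(-3))**2 = (-22/(2 - 1*26) + 1)**2 = (-22/(2 - 26) + 1)**2 = (-22/(-24) + 1)**2 = (-22*(-1/24) + 1)**2 = (11/12 + 1)**2 = (23/12)**2 = 529/144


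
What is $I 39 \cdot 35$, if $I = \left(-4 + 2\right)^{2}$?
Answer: $5460$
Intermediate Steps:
$I = 4$ ($I = \left(-2\right)^{2} = 4$)
$I 39 \cdot 35 = 4 \cdot 39 \cdot 35 = 156 \cdot 35 = 5460$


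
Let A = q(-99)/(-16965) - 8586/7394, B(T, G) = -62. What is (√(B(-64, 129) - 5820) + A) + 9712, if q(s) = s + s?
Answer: 67673411669/6968845 + I*√5882 ≈ 9710.8 + 76.694*I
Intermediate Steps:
q(s) = 2*s
A = -8010971/6968845 (A = (2*(-99))/(-16965) - 8586/7394 = -198*(-1/16965) - 8586*1/7394 = 22/1885 - 4293/3697 = -8010971/6968845 ≈ -1.1495)
(√(B(-64, 129) - 5820) + A) + 9712 = (√(-62 - 5820) - 8010971/6968845) + 9712 = (√(-5882) - 8010971/6968845) + 9712 = (I*√5882 - 8010971/6968845) + 9712 = (-8010971/6968845 + I*√5882) + 9712 = 67673411669/6968845 + I*√5882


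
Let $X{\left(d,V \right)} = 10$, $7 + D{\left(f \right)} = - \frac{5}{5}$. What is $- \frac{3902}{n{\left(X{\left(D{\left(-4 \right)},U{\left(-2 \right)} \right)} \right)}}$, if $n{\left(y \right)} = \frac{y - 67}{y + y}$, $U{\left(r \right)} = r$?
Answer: $\frac{78040}{57} \approx 1369.1$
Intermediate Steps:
$D{\left(f \right)} = -8$ ($D{\left(f \right)} = -7 - \frac{5}{5} = -7 - 1 = -8$)
$n{\left(y \right)} = \frac{-67 + y}{2 y}$
$- \frac{3902}{n{\left(X{\left(D{\left(-4 \right)},U{\left(-2 \right)} \right)} \right)}} = - \frac{3902}{\frac{1}{2} \cdot \frac{1}{10} \left(-67 + 10\right)} = - \frac{3902}{\frac{1}{2} \cdot \frac{1}{10} \left(-57\right)} = - \frac{3902}{- \frac{57}{20}} = \left(-3902\right) \left(- \frac{20}{57}\right) = \frac{78040}{57}$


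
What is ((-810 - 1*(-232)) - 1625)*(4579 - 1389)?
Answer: -7027570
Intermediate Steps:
((-810 - 1*(-232)) - 1625)*(4579 - 1389) = ((-810 + 232) - 1625)*3190 = (-578 - 1625)*3190 = -2203*3190 = -7027570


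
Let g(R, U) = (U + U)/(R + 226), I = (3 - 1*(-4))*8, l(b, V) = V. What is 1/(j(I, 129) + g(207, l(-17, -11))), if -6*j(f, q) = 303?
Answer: -866/43777 ≈ -0.019782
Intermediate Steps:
I = 56 (I = (3 + 4)*8 = 7*8 = 56)
j(f, q) = -101/2 (j(f, q) = -⅙*303 = -101/2)
g(R, U) = 2*U/(226 + R) (g(R, U) = (2*U)/(226 + R) = 2*U/(226 + R))
1/(j(I, 129) + g(207, l(-17, -11))) = 1/(-101/2 + 2*(-11)/(226 + 207)) = 1/(-101/2 + 2*(-11)/433) = 1/(-101/2 + 2*(-11)*(1/433)) = 1/(-101/2 - 22/433) = 1/(-43777/866) = -866/43777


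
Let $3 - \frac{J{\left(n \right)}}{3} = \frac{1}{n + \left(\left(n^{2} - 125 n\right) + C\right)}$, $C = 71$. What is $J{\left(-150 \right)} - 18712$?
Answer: $- \frac{770021216}{41171} \approx -18703.0$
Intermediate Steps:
$J{\left(n \right)} = 9 - \frac{3}{71 + n^{2} - 124 n}$ ($J{\left(n \right)} = 9 - \frac{3}{n + \left(\left(n^{2} - 125 n\right) + 71\right)} = 9 - \frac{3}{n + \left(71 + n^{2} - 125 n\right)} = 9 - \frac{3}{71 + n^{2} - 124 n}$)
$J{\left(-150 \right)} - 18712 = \frac{3 \left(212 - -55800 + 3 \left(-150\right)^{2}\right)}{71 + \left(-150\right)^{2} - -18600} - 18712 = \frac{3 \left(212 + 55800 + 3 \cdot 22500\right)}{71 + 22500 + 18600} - 18712 = \frac{3 \left(212 + 55800 + 67500\right)}{41171} - 18712 = 3 \cdot \frac{1}{41171} \cdot 123512 - 18712 = \frac{370536}{41171} - 18712 = - \frac{770021216}{41171}$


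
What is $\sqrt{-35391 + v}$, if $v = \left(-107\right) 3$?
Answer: $24 i \sqrt{62} \approx 188.98 i$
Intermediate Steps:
$v = -321$
$\sqrt{-35391 + v} = \sqrt{-35391 - 321} = \sqrt{-35712} = 24 i \sqrt{62}$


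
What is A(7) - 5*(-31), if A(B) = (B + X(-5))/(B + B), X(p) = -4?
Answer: 2173/14 ≈ 155.21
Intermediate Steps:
A(B) = (-4 + B)/(2*B) (A(B) = (B - 4)/(B + B) = (-4 + B)/((2*B)) = (-4 + B)*(1/(2*B)) = (-4 + B)/(2*B))
A(7) - 5*(-31) = (½)*(-4 + 7)/7 - 5*(-31) = (½)*(⅐)*3 + 155 = 3/14 + 155 = 2173/14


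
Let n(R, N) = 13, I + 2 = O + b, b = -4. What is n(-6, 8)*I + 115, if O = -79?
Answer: -990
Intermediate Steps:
I = -85 (I = -2 + (-79 - 4) = -2 - 83 = -85)
n(-6, 8)*I + 115 = 13*(-85) + 115 = -1105 + 115 = -990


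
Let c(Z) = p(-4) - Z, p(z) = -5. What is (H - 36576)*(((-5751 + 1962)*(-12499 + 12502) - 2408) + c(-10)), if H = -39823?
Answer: 1052014230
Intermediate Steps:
c(Z) = -5 - Z
(H - 36576)*(((-5751 + 1962)*(-12499 + 12502) - 2408) + c(-10)) = (-39823 - 36576)*(((-5751 + 1962)*(-12499 + 12502) - 2408) + (-5 - 1*(-10))) = -76399*((-3789*3 - 2408) + (-5 + 10)) = -76399*((-11367 - 2408) + 5) = -76399*(-13775 + 5) = -76399*(-13770) = 1052014230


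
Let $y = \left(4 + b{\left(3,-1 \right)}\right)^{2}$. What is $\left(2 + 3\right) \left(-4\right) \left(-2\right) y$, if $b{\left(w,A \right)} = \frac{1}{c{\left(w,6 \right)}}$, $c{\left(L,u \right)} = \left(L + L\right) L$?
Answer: $\frac{53290}{81} \approx 657.9$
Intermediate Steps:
$c{\left(L,u \right)} = 2 L^{2}$ ($c{\left(L,u \right)} = 2 L L = 2 L^{2}$)
$b{\left(w,A \right)} = \frac{1}{2 w^{2}}$
$y = \frac{5329}{324}$ ($y = \left(4 + \frac{1}{2 \cdot 9}\right)^{2} = \left(4 + \frac{1}{2} \cdot \frac{1}{9}\right)^{2} = \left(4 + \frac{1}{18}\right)^{2} = \left(\frac{73}{18}\right)^{2} = \frac{5329}{324} \approx 16.448$)
$\left(2 + 3\right) \left(-4\right) \left(-2\right) y = \left(2 + 3\right) \left(-4\right) \left(-2\right) \frac{5329}{324} = 5 \left(-4\right) \left(-2\right) \frac{5329}{324} = \left(-20\right) \left(-2\right) \frac{5329}{324} = 40 \cdot \frac{5329}{324} = \frac{53290}{81}$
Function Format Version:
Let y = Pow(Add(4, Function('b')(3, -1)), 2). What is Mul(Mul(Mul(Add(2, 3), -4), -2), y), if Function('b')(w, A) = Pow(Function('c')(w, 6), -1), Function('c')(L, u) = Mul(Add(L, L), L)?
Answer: Rational(53290, 81) ≈ 657.90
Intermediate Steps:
Function('c')(L, u) = Mul(2, Pow(L, 2)) (Function('c')(L, u) = Mul(Mul(2, L), L) = Mul(2, Pow(L, 2)))
Function('b')(w, A) = Mul(Rational(1, 2), Pow(w, -2)) (Function('b')(w, A) = Pow(Mul(2, Pow(w, 2)), -1) = Mul(Rational(1, 2), Pow(w, -2)))
y = Rational(5329, 324) (y = Pow(Add(4, Mul(Rational(1, 2), Pow(3, -2))), 2) = Pow(Add(4, Mul(Rational(1, 2), Rational(1, 9))), 2) = Pow(Add(4, Rational(1, 18)), 2) = Pow(Rational(73, 18), 2) = Rational(5329, 324) ≈ 16.448)
Mul(Mul(Mul(Add(2, 3), -4), -2), y) = Mul(Mul(Mul(Add(2, 3), -4), -2), Rational(5329, 324)) = Mul(Mul(Mul(5, -4), -2), Rational(5329, 324)) = Mul(Mul(-20, -2), Rational(5329, 324)) = Mul(40, Rational(5329, 324)) = Rational(53290, 81)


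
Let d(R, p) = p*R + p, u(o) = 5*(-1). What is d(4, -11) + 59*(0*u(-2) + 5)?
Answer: 240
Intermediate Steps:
u(o) = -5
d(R, p) = p + R*p (d(R, p) = R*p + p = p + R*p)
d(4, -11) + 59*(0*u(-2) + 5) = -11*(1 + 4) + 59*(0*(-5) + 5) = -11*5 + 59*(0 + 5) = -55 + 59*5 = -55 + 295 = 240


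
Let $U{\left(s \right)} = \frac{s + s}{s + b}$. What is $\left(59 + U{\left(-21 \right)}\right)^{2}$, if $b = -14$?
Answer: $\frac{90601}{25} \approx 3624.0$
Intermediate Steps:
$U{\left(s \right)} = \frac{2 s}{-14 + s}$ ($U{\left(s \right)} = \frac{s + s}{s - 14} = \frac{2 s}{-14 + s}$)
$\left(59 + U{\left(-21 \right)}\right)^{2} = \left(59 + 2 \left(-21\right) \frac{1}{-14 - 21}\right)^{2} = \left(59 + 2 \left(-21\right) \frac{1}{-35}\right)^{2} = \left(59 + 2 \left(-21\right) \left(- \frac{1}{35}\right)\right)^{2} = \left(59 + \frac{6}{5}\right)^{2} = \left(\frac{301}{5}\right)^{2} = \frac{90601}{25}$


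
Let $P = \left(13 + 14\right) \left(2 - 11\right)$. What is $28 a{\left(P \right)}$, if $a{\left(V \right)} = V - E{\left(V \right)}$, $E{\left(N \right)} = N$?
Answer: $0$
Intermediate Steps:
$P = -243$ ($P = 27 \left(-9\right) = -243$)
$a{\left(V \right)} = 0$ ($a{\left(V \right)} = V - V = 0$)
$28 a{\left(P \right)} = 28 \cdot 0 = 0$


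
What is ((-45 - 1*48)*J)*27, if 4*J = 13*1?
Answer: -32643/4 ≈ -8160.8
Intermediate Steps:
J = 13/4 (J = (13*1)/4 = (1/4)*13 = 13/4 ≈ 3.2500)
((-45 - 1*48)*J)*27 = ((-45 - 1*48)*(13/4))*27 = ((-45 - 48)*(13/4))*27 = -93*13/4*27 = -1209/4*27 = -32643/4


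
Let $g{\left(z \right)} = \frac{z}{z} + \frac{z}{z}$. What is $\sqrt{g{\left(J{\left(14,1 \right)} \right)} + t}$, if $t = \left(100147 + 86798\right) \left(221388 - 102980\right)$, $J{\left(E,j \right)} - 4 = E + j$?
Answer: $\sqrt{22135783562} \approx 1.4878 \cdot 10^{5}$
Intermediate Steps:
$J{\left(E,j \right)} = 4 + E + j$ ($J{\left(E,j \right)} = 4 + \left(E + j\right) = 4 + E + j$)
$t = 22135783560$ ($t = 186945 \cdot 118408 = 22135783560$)
$g{\left(z \right)} = 2$ ($g{\left(z \right)} = 1 + 1 = 2$)
$\sqrt{g{\left(J{\left(14,1 \right)} \right)} + t} = \sqrt{2 + 22135783560} = \sqrt{22135783562}$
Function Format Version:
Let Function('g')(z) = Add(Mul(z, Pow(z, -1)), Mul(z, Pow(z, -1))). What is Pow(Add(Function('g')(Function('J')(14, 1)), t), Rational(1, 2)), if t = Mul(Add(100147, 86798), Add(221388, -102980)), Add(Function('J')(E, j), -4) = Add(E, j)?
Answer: Pow(22135783562, Rational(1, 2)) ≈ 1.4878e+5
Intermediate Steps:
Function('J')(E, j) = Add(4, E, j) (Function('J')(E, j) = Add(4, Add(E, j)) = Add(4, E, j))
t = 22135783560 (t = Mul(186945, 118408) = 22135783560)
Function('g')(z) = 2 (Function('g')(z) = Add(1, 1) = 2)
Pow(Add(Function('g')(Function('J')(14, 1)), t), Rational(1, 2)) = Pow(Add(2, 22135783560), Rational(1, 2)) = Pow(22135783562, Rational(1, 2))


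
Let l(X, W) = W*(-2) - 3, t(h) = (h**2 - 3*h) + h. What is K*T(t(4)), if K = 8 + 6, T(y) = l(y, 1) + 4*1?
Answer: -14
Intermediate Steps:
t(h) = h**2 - 2*h
l(X, W) = -3 - 2*W (l(X, W) = -2*W - 3 = -3 - 2*W)
T(y) = -1 (T(y) = (-3 - 2*1) + 4*1 = (-3 - 2) + 4 = -5 + 4 = -1)
K = 14
K*T(t(4)) = 14*(-1) = -14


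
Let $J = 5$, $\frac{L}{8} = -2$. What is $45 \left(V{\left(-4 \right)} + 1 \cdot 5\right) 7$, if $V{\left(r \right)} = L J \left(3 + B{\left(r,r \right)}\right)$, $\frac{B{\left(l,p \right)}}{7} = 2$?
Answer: $-426825$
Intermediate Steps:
$L = -16$ ($L = 8 \left(-2\right) = -16$)
$B{\left(l,p \right)} = 14$ ($B{\left(l,p \right)} = 7 \cdot 2 = 14$)
$V{\left(r \right)} = -1360$ ($V{\left(r \right)} = \left(-16\right) 5 \left(3 + 14\right) = \left(-80\right) 17 = -1360$)
$45 \left(V{\left(-4 \right)} + 1 \cdot 5\right) 7 = 45 \left(-1360 + 1 \cdot 5\right) 7 = 45 \left(-1360 + 5\right) 7 = 45 \left(-1355\right) 7 = \left(-60975\right) 7 = -426825$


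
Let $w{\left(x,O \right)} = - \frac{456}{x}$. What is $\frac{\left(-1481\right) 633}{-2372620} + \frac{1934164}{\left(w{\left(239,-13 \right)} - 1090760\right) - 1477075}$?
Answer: $- \frac{521440262397587}{1456107787885020} \approx -0.35811$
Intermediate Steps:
$\frac{\left(-1481\right) 633}{-2372620} + \frac{1934164}{\left(w{\left(239,-13 \right)} - 1090760\right) - 1477075} = \frac{\left(-1481\right) 633}{-2372620} + \frac{1934164}{\left(- \frac{456}{239} - 1090760\right) - 1477075} = \left(-937473\right) \left(- \frac{1}{2372620}\right) + \frac{1934164}{\left(\left(-456\right) \frac{1}{239} - 1090760\right) - 1477075} = \frac{937473}{2372620} + \frac{1934164}{\left(- \frac{456}{239} - 1090760\right) - 1477075} = \frac{937473}{2372620} + \frac{1934164}{- \frac{260692096}{239} - 1477075} = \frac{937473}{2372620} + \frac{1934164}{- \frac{613713021}{239}} = \frac{937473}{2372620} + 1934164 \left(- \frac{239}{613713021}\right) = \frac{937473}{2372620} - \frac{462265196}{613713021} = - \frac{521440262397587}{1456107787885020}$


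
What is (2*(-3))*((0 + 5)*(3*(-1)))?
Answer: 90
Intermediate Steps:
(2*(-3))*((0 + 5)*(3*(-1))) = -30*(-3) = -6*(-15) = 90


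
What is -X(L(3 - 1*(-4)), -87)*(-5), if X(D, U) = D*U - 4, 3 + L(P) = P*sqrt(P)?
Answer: 1285 - 3045*sqrt(7) ≈ -6771.3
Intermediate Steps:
L(P) = -3 + P**(3/2) (L(P) = -3 + P*sqrt(P) = -3 + P**(3/2))
X(D, U) = -4 + D*U
-X(L(3 - 1*(-4)), -87)*(-5) = -(-4 + (-3 + (3 - 1*(-4))**(3/2))*(-87))*(-5) = -(-4 + (-3 + (3 + 4)**(3/2))*(-87))*(-5) = -(-4 + (-3 + 7**(3/2))*(-87))*(-5) = -(-4 + (-3 + 7*sqrt(7))*(-87))*(-5) = -(-4 + (261 - 609*sqrt(7)))*(-5) = -(257 - 609*sqrt(7))*(-5) = -(-1285 + 3045*sqrt(7)) = 1285 - 3045*sqrt(7)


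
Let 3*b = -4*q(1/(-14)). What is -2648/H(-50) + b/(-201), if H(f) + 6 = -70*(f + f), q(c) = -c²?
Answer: -39123725/103325859 ≈ -0.37864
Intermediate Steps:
H(f) = -6 - 140*f (H(f) = -6 - 70*(f + f) = -6 - 140*f)
b = 1/147 (b = (-(-4)*(1/(-14))²)/3 = (-(-4)*(-1/14)²)/3 = (-(-4)/196)/3 = (-4*(-1/196))/3 = (⅓)*(1/49) = 1/147 ≈ 0.0068027)
-2648/H(-50) + b/(-201) = -2648/(-6 - 140*(-50)) + (1/147)/(-201) = -2648/(-6 + 7000) + (1/147)*(-1/201) = -2648/6994 - 1/29547 = -2648*1/6994 - 1/29547 = -1324/3497 - 1/29547 = -39123725/103325859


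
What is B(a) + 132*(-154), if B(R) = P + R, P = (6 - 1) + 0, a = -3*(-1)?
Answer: -20320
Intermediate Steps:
a = 3
P = 5 (P = 5 + 0 = 5)
B(R) = 5 + R
B(a) + 132*(-154) = (5 + 3) + 132*(-154) = 8 - 20328 = -20320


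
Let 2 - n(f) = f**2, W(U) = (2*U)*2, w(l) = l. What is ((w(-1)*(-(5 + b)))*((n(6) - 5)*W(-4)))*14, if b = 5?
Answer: 87360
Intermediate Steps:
W(U) = 4*U
n(f) = 2 - f**2
((w(-1)*(-(5 + b)))*((n(6) - 5)*W(-4)))*14 = ((-(-1)*(5 + 5))*(((2 - 1*6**2) - 5)*(4*(-4))))*14 = ((-(-1)*10)*(((2 - 1*36) - 5)*(-16)))*14 = ((-1*(-10))*(((2 - 36) - 5)*(-16)))*14 = (10*((-34 - 5)*(-16)))*14 = (10*(-39*(-16)))*14 = (10*624)*14 = 6240*14 = 87360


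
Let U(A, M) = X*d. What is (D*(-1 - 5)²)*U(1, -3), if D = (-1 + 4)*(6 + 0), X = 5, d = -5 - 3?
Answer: -25920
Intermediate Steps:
d = -8
U(A, M) = -40 (U(A, M) = 5*(-8) = -40)
D = 18 (D = 3*6 = 18)
(D*(-1 - 5)²)*U(1, -3) = (18*(-1 - 5)²)*(-40) = (18*(-6)²)*(-40) = (18*36)*(-40) = 648*(-40) = -25920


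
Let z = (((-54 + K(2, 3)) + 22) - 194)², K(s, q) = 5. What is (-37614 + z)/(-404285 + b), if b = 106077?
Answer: -11227/298208 ≈ -0.037648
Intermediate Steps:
z = 48841 (z = (((-54 + 5) + 22) - 194)² = ((-49 + 22) - 194)² = (-27 - 194)² = (-221)² = 48841)
(-37614 + z)/(-404285 + b) = (-37614 + 48841)/(-404285 + 106077) = 11227/(-298208) = 11227*(-1/298208) = -11227/298208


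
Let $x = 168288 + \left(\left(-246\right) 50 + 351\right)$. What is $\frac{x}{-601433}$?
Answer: $- \frac{156339}{601433} \approx -0.25994$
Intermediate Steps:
$x = 156339$ ($x = 168288 + \left(-12300 + 351\right) = 168288 - 11949 = 156339$)
$\frac{x}{-601433} = \frac{156339}{-601433} = 156339 \left(- \frac{1}{601433}\right) = - \frac{156339}{601433}$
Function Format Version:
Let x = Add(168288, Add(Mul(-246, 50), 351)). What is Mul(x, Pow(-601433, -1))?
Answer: Rational(-156339, 601433) ≈ -0.25994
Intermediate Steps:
x = 156339 (x = Add(168288, Add(-12300, 351)) = Add(168288, -11949) = 156339)
Mul(x, Pow(-601433, -1)) = Mul(156339, Pow(-601433, -1)) = Mul(156339, Rational(-1, 601433)) = Rational(-156339, 601433)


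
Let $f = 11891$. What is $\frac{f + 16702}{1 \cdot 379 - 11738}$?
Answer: $- \frac{28593}{11359} \approx -2.5172$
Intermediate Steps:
$\frac{f + 16702}{1 \cdot 379 - 11738} = \frac{11891 + 16702}{1 \cdot 379 - 11738} = \frac{28593}{379 - 11738} = \frac{28593}{-11359} = 28593 \left(- \frac{1}{11359}\right) = - \frac{28593}{11359}$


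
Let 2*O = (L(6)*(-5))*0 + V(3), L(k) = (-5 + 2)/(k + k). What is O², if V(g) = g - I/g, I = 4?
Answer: 25/36 ≈ 0.69444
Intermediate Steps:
L(k) = -3/(2*k) (L(k) = -3*1/(2*k) = -3/(2*k))
V(g) = g - 4/g
O = ⅚ (O = ((-3/2/6*(-5))*0 + (3 - 4/3))/2 = ((-3/2*⅙*(-5))*0 + (3 - 4*⅓))/2 = (-¼*(-5)*0 + (3 - 4/3))/2 = ((5/4)*0 + 5/3)/2 = (0 + 5/3)/2 = (½)*(5/3) = ⅚ ≈ 0.83333)
O² = (⅚)² = 25/36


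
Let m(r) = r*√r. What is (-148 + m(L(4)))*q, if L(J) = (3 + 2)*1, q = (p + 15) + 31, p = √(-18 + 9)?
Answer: -(46 + 3*I)*(148 - 5*√5) ≈ -6293.7 - 410.46*I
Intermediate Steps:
p = 3*I (p = √(-9) = 3*I ≈ 3.0*I)
q = 46 + 3*I (q = (3*I + 15) + 31 = (15 + 3*I) + 31 = 46 + 3*I ≈ 46.0 + 3.0*I)
L(J) = 5 (L(J) = 5*1 = 5)
m(r) = r^(3/2)
(-148 + m(L(4)))*q = (-148 + 5^(3/2))*(46 + 3*I) = (-148 + 5*√5)*(46 + 3*I)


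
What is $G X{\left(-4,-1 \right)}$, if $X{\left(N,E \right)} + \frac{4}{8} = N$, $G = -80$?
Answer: $360$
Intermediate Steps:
$X{\left(N,E \right)} = - \frac{1}{2} + N$
$G X{\left(-4,-1 \right)} = - 80 \left(- \frac{1}{2} - 4\right) = \left(-80\right) \left(- \frac{9}{2}\right) = 360$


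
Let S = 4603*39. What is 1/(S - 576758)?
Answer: -1/397241 ≈ -2.5174e-6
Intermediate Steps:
S = 179517
1/(S - 576758) = 1/(179517 - 576758) = 1/(-397241) = -1/397241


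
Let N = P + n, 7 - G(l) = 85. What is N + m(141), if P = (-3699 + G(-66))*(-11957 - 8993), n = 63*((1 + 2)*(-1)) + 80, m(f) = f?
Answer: 79128182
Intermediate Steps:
G(l) = -78 (G(l) = 7 - 1*85 = 7 - 85 = -78)
n = -109 (n = 63*(3*(-1)) + 80 = 63*(-3) + 80 = -189 + 80 = -109)
P = 79128150 (P = (-3699 - 78)*(-11957 - 8993) = -3777*(-20950) = 79128150)
N = 79128041 (N = 79128150 - 109 = 79128041)
N + m(141) = 79128041 + 141 = 79128182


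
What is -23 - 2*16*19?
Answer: -631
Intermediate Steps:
-23 - 2*16*19 = -23 - 32*19 = -23 - 608 = -631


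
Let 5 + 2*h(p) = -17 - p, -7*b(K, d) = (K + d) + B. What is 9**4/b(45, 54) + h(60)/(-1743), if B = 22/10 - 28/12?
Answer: -1200700612/2584869 ≈ -464.51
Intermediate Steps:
B = -2/15 (B = 22*(1/10) - 28*1/12 = 11/5 - 7/3 = -2/15 ≈ -0.13333)
b(K, d) = 2/105 - K/7 - d/7 (b(K, d) = -((K + d) - 2/15)/7 = -(-2/15 + K + d)/7 = 2/105 - K/7 - d/7)
h(p) = -11 - p/2 (h(p) = -5/2 + (-17 - p)/2 = -5/2 + (-17/2 - p/2) = -11 - p/2)
9**4/b(45, 54) + h(60)/(-1743) = 9**4/(2/105 - 1/7*45 - 1/7*54) + (-11 - 1/2*60)/(-1743) = 6561/(2/105 - 45/7 - 54/7) + (-11 - 30)*(-1/1743) = 6561/(-1483/105) - 41*(-1/1743) = 6561*(-105/1483) + 41/1743 = -688905/1483 + 41/1743 = -1200700612/2584869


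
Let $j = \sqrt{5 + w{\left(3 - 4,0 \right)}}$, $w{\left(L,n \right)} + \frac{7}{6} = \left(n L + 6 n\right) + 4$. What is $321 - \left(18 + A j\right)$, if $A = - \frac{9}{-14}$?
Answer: $303 - \frac{3 \sqrt{282}}{28} \approx 301.2$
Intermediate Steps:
$A = \frac{9}{14}$ ($A = \left(-9\right) \left(- \frac{1}{14}\right) = \frac{9}{14} \approx 0.64286$)
$w{\left(L,n \right)} = \frac{17}{6} + 6 n + L n$ ($w{\left(L,n \right)} = - \frac{7}{6} + \left(\left(n L + 6 n\right) + 4\right) = - \frac{7}{6} + \left(\left(L n + 6 n\right) + 4\right) = - \frac{7}{6} + \left(\left(6 n + L n\right) + 4\right) = - \frac{7}{6} + \left(4 + 6 n + L n\right) = \frac{17}{6} + 6 n + L n$)
$j = \frac{\sqrt{282}}{6}$ ($j = \sqrt{5 + \left(\frac{17}{6} + 6 \cdot 0 + \left(3 - 4\right) 0\right)} = \sqrt{5 + \left(\frac{17}{6} + 0 + \left(3 - 4\right) 0\right)} = \sqrt{5 + \left(\frac{17}{6} + 0 - 0\right)} = \sqrt{5 + \left(\frac{17}{6} + 0 + 0\right)} = \sqrt{5 + \frac{17}{6}} = \sqrt{\frac{47}{6}} = \frac{\sqrt{282}}{6} \approx 2.7988$)
$321 - \left(18 + A j\right) = 321 - \left(18 + \frac{9 \frac{\sqrt{282}}{6}}{14}\right) = 321 - \left(18 + \frac{3 \sqrt{282}}{28}\right) = 303 - \frac{3 \sqrt{282}}{28}$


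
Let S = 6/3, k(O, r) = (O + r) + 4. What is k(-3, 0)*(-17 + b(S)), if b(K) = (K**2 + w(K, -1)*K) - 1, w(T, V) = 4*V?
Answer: -22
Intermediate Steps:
k(O, r) = 4 + O + r
S = 2 (S = 6*(1/3) = 2)
b(K) = -1 + K**2 - 4*K (b(K) = (K**2 + (4*(-1))*K) - 1 = (K**2 - 4*K) - 1 = -1 + K**2 - 4*K)
k(-3, 0)*(-17 + b(S)) = (4 - 3 + 0)*(-17 + (-1 + 2**2 - 4*2)) = 1*(-17 + (-1 + 4 - 8)) = 1*(-17 - 5) = 1*(-22) = -22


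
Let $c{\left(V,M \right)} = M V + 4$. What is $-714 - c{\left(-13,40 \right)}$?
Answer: $-198$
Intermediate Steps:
$c{\left(V,M \right)} = 4 + M V$
$-714 - c{\left(-13,40 \right)} = -714 - \left(4 + 40 \left(-13\right)\right) = -714 - \left(4 - 520\right) = -714 - -516 = -714 + 516 = -198$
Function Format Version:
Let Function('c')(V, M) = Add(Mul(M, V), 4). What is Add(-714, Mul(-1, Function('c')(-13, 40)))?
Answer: -198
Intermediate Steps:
Function('c')(V, M) = Add(4, Mul(M, V))
Add(-714, Mul(-1, Function('c')(-13, 40))) = Add(-714, Mul(-1, Add(4, Mul(40, -13)))) = Add(-714, Mul(-1, Add(4, -520))) = Add(-714, Mul(-1, -516)) = Add(-714, 516) = -198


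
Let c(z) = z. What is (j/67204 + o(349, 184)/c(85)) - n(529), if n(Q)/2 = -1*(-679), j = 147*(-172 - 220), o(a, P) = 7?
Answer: -1940446333/1428085 ≈ -1358.8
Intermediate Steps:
j = -57624 (j = 147*(-392) = -57624)
n(Q) = 1358 (n(Q) = 2*(-1*(-679)) = 2*679 = 1358)
(j/67204 + o(349, 184)/c(85)) - n(529) = (-57624/67204 + 7/85) - 1*1358 = (-57624*1/67204 + 7*(1/85)) - 1358 = (-14406/16801 + 7/85) - 1358 = -1106903/1428085 - 1358 = -1940446333/1428085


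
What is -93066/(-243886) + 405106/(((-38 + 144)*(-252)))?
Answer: -24078425731/1628670708 ≈ -14.784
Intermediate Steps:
-93066/(-243886) + 405106/(((-38 + 144)*(-252))) = -93066*(-1/243886) + 405106/((106*(-252))) = 46533/121943 + 405106/(-26712) = 46533/121943 + 405106*(-1/26712) = 46533/121943 - 202553/13356 = -24078425731/1628670708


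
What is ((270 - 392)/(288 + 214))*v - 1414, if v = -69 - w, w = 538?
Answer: -317887/251 ≈ -1266.5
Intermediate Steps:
v = -607 (v = -69 - 1*538 = -69 - 538 = -607)
((270 - 392)/(288 + 214))*v - 1414 = ((270 - 392)/(288 + 214))*(-607) - 1414 = -122/502*(-607) - 1414 = -122*1/502*(-607) - 1414 = -61/251*(-607) - 1414 = 37027/251 - 1414 = -317887/251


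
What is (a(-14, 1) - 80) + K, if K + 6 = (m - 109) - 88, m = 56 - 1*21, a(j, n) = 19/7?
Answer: -1717/7 ≈ -245.29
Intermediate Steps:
a(j, n) = 19/7 (a(j, n) = 19*(1/7) = 19/7)
m = 35 (m = 56 - 21 = 35)
K = -168 (K = -6 + ((35 - 109) - 88) = -6 + (-74 - 88) = -6 - 162 = -168)
(a(-14, 1) - 80) + K = (19/7 - 80) - 168 = -541/7 - 168 = -1717/7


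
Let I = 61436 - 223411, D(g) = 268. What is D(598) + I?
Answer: -161707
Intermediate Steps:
I = -161975
D(598) + I = 268 - 161975 = -161707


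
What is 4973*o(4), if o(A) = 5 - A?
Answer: 4973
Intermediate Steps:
4973*o(4) = 4973*(5 - 1*4) = 4973*(5 - 4) = 4973*1 = 4973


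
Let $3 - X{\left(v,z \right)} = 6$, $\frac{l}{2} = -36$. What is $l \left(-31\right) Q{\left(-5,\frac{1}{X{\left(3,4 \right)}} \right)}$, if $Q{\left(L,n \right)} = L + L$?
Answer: $-22320$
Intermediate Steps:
$l = -72$ ($l = 2 \left(-36\right) = -72$)
$X{\left(v,z \right)} = -3$ ($X{\left(v,z \right)} = 3 - 6 = -3$)
$Q{\left(L,n \right)} = 2 L$
$l \left(-31\right) Q{\left(-5,\frac{1}{X{\left(3,4 \right)}} \right)} = \left(-72\right) \left(-31\right) 2 \left(-5\right) = 2232 \left(-10\right) = -22320$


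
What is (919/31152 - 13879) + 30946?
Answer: 531672103/31152 ≈ 17067.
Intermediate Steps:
(919/31152 - 13879) + 30946 = -432357689/31152 + 30946 = 531672103/31152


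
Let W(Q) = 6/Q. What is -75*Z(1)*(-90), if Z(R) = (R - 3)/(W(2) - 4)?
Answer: 13500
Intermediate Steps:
Z(R) = 3 - R (Z(R) = (R - 3)/(6/2 - 4) = (-3 + R)/(6*(½) - 4) = (-3 + R)/(3 - 4) = (-3 + R)/(-1) = (-3 + R)*(-1) = 3 - R)
-75*Z(1)*(-90) = -75*(3 - 1*1)*(-90) = -75*(3 - 1)*(-90) = -75*2*(-90) = -150*(-90) = 13500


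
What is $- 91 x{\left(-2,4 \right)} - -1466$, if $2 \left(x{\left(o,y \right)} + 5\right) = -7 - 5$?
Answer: $2467$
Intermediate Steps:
$x{\left(o,y \right)} = -11$ ($x{\left(o,y \right)} = -5 + \frac{-7 - 5}{2} = -5 + \frac{1}{2} \left(-12\right) = -5 - 6 = -11$)
$- 91 x{\left(-2,4 \right)} - -1466 = \left(-91\right) \left(-11\right) - -1466 = 1001 + 1466 = 2467$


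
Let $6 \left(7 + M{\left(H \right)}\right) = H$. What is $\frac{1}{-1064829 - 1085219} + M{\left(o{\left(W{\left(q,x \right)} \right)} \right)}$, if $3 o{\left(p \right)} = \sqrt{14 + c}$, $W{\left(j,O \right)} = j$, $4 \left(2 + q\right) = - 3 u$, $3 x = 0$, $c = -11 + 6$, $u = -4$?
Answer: $- \frac{44075987}{6450144} \approx -6.8333$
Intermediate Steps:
$c = -5$
$x = 0$ ($x = \frac{1}{3} \cdot 0 = 0$)
$q = 1$ ($q = -2 + \frac{\left(-3\right) \left(-4\right)}{4} = -2 + \frac{1}{4} \cdot 12 = -2 + 3 = 1$)
$o{\left(p \right)} = 1$ ($o{\left(p \right)} = \frac{\sqrt{14 - 5}}{3} = \frac{\sqrt{9}}{3} = \frac{1}{3} \cdot 3 = 1$)
$M{\left(H \right)} = -7 + \frac{H}{6}$
$\frac{1}{-1064829 - 1085219} + M{\left(o{\left(W{\left(q,x \right)} \right)} \right)} = \frac{1}{-1064829 - 1085219} + \left(-7 + \frac{1}{6} \cdot 1\right) = \frac{1}{-2150048} + \left(-7 + \frac{1}{6}\right) = - \frac{1}{2150048} - \frac{41}{6} = - \frac{44075987}{6450144}$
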